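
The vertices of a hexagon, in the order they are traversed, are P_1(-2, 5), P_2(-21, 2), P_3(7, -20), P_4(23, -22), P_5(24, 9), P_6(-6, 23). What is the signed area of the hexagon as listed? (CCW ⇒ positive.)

1085

Apply the surveyor's formula: 2A = Σ (x_i·y_{i+1} − x_{i+1}·y_i), indices taken mod 6.
P_1→P_2: (-2)(2) − (-21)(5) = 101
P_2→P_3: (-21)(-20) − (7)(2) = 406
P_3→P_4: (7)(-22) − (23)(-20) = 306
P_4→P_5: (23)(9) − (24)(-22) = 735
P_5→P_6: (24)(23) − (-6)(9) = 606
P_6→P_1: (-6)(5) − (-2)(23) = 16
Σ = 2170
Signed area = Σ/2 = 1085 (positive ⇒ counter-clockwise traversal).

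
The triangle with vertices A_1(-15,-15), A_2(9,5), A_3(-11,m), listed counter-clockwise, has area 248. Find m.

9

The doubled signed area Σ (x_i y_{i+1} − x_{i+1} y_i) is linear in m.
With m=0 it equals 280; the coefficient of m is 24 (from the two edges through A_3).
So 24·m + 280 = 2·248 = 496 ⇒ m = 9.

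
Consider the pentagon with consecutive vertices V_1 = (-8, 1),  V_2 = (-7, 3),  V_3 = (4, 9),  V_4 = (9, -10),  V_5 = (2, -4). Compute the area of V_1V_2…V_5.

129.5

Apply Gauss's area formula: 2A = Σ (x_i·y_{i+1} − x_{i+1}·y_i), indices taken mod 5.
Σ = (-17) + (-75) + (-121) + (-16) + (-30) = -259
Area = |Σ|/2 = 129.5.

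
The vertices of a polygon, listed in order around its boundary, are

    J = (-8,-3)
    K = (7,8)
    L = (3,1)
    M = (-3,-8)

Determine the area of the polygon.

Apply Gauss's area formula: 2A = Σ (x_i·y_{i+1} − x_{i+1}·y_i), indices taken mod 4.
Σ = (-43) + (-17) + (-21) + (-55) = -136
Area = |Σ|/2 = 68.

68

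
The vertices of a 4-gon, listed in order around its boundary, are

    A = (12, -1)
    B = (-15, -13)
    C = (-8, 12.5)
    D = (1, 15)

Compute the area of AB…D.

388

A→B: (12)(-13) − (-15)(-1) = -171
B→C: (-15)(12.5) − (-8)(-13) = -291.5
C→D: (-8)(15) − (1)(12.5) = -132.5
D→A: (1)(-1) − (12)(15) = -181
Σ = -776
Area = |Σ|/2 = 388.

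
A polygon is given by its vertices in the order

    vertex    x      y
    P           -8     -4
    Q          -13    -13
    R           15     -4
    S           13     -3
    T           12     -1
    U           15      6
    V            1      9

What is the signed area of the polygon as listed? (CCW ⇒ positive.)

Apply the surveyor's formula: 2A = Σ (x_i·y_{i+1} − x_{i+1}·y_i), indices taken mod 7.
Cross-terms: 52, 247, 7, 23, 87, 129, 68  ⇒  Σ = 613
Signed area = Σ/2 = 306.5 (positive ⇒ counter-clockwise traversal).

306.5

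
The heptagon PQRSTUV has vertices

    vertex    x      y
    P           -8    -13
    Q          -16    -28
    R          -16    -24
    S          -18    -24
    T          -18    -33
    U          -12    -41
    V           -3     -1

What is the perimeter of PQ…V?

|PQ| = √((-8)² + (-15)²) = √289 = 17
|QR| = √((0)² + (4)²) = √16 = 4
|RS| = √((-2)² + (0)²) = √4 = 2
|ST| = √((0)² + (-9)²) = √81 = 9
|TU| = √((6)² + (-8)²) = √100 = 10
|UV| = √((9)² + (40)²) = √1681 = 41
|VP| = √((-5)² + (-12)²) = √169 = 13
Perimeter = 17 + 4 + 2 + 9 + 10 + 41 + 13 = 96.

96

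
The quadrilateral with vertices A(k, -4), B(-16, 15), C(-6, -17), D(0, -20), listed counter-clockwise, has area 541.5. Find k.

The doubled signed area Σ (x_i y_{i+1} − x_{i+1} y_i) is linear in k.
With k=0 it equals 418; the coefficient of k is 35 (from the two edges through A).
So 35·k + 418 = 2·541.5 = 1083 ⇒ k = 19.

19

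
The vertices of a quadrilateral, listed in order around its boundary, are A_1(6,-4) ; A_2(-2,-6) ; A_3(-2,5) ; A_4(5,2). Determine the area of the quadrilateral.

63.5

Apply the shoelace formula: 2A = Σ (x_i·y_{i+1} − x_{i+1}·y_i), indices taken mod 4.
A_1→A_2: (6)(-6) − (-2)(-4) = -44
A_2→A_3: (-2)(5) − (-2)(-6) = -22
A_3→A_4: (-2)(2) − (5)(5) = -29
A_4→A_1: (5)(-4) − (6)(2) = -32
Σ = -127
Area = |Σ|/2 = 63.5.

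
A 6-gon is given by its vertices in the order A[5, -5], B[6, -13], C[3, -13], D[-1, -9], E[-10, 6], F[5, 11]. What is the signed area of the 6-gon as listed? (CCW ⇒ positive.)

Apply the shoelace (surveyor's) formula: 2A = Σ (x_i·y_{i+1} − x_{i+1}·y_i), indices taken mod 6.
A→B: (5)(-13) − (6)(-5) = -35
B→C: (6)(-13) − (3)(-13) = -39
C→D: (3)(-9) − (-1)(-13) = -40
D→E: (-1)(6) − (-10)(-9) = -96
E→F: (-10)(11) − (5)(6) = -140
F→A: (5)(-5) − (5)(11) = -80
Σ = -430
Signed area = Σ/2 = -215 (negative ⇒ clockwise traversal).

-215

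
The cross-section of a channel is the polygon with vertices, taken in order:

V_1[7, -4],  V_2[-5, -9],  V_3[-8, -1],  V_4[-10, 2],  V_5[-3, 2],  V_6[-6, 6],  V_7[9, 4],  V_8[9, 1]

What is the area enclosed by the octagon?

172

Apply the surveyor's formula: 2A = Σ (x_i·y_{i+1} − x_{i+1}·y_i), indices taken mod 8.
V_1→V_2: (7)(-9) − (-5)(-4) = -83
V_2→V_3: (-5)(-1) − (-8)(-9) = -67
V_3→V_4: (-8)(2) − (-10)(-1) = -26
V_4→V_5: (-10)(2) − (-3)(2) = -14
V_5→V_6: (-3)(6) − (-6)(2) = -6
V_6→V_7: (-6)(4) − (9)(6) = -78
V_7→V_8: (9)(1) − (9)(4) = -27
V_8→V_1: (9)(-4) − (7)(1) = -43
Σ = -344
Area = |Σ|/2 = 172.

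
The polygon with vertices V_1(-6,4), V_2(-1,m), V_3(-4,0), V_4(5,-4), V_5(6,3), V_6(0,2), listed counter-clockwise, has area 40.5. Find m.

1

Write out the shoelace sum; only the two edges meeting at V_2 involve m:
2·Area = [((-6)·m − (-1)·4) + ((-1)·0 − (-4)·m)] + 79
       = -2·m + 83 = 81
⇒ m = 1.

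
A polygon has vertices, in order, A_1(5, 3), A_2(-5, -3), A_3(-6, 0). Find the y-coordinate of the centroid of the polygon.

Apply the shoelace (surveyor's) formula. First the cross-terms c_i = x_i·y_{i+1} − x_{i+1}·y_i:
  0, -18, -18  ⇒  2A = -36, A = -18.
Then Σ (y_i + y_{i+1})·c_i = 0, so ȳ = 0 / (6·(-18)) = 0.

0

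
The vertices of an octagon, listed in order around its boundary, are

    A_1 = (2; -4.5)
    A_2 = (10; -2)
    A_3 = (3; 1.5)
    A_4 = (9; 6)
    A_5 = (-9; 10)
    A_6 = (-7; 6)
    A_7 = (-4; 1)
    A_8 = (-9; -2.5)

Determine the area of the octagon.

Cross-terms: 41, 21, 4.5, 144, 16, 17, 19, 45.5  ⇒  Σ = 308
Area = |Σ|/2 = 154.

154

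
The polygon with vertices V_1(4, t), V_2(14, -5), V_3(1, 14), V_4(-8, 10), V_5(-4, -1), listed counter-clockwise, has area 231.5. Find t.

-6

The doubled signed area Σ (x_i y_{i+1} − x_{i+1} y_i) is linear in t.
With t=0 it equals 355; the coefficient of t is -18 (from the two edges through V_1).
So -18·t + 355 = 2·231.5 = 463 ⇒ t = -6.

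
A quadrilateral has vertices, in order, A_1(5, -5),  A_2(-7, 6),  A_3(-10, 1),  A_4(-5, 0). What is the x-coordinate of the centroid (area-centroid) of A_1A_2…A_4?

-161/39

Apply the surveyor's formula. First the cross-terms c_i = x_i·y_{i+1} − x_{i+1}·y_i:
  -5, 53, 5, 25  ⇒  2A = 78, A = 39.
Then Σ (x_i + x_{i+1})·c_i = -966, so x̄ = -966 / (6·39) = -161/39.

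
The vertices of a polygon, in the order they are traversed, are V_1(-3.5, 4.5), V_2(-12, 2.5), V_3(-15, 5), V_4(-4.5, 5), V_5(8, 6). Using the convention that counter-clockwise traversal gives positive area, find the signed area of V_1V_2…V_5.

-19.875

V_1→V_2: (-3.5)(2.5) − (-12)(4.5) = 45.25
V_2→V_3: (-12)(5) − (-15)(2.5) = -22.5
V_3→V_4: (-15)(5) − (-4.5)(5) = -52.5
V_4→V_5: (-4.5)(6) − (8)(5) = -67
V_5→V_1: (8)(4.5) − (-3.5)(6) = 57
Σ = -39.75
Signed area = Σ/2 = -19.875 (negative ⇒ clockwise traversal).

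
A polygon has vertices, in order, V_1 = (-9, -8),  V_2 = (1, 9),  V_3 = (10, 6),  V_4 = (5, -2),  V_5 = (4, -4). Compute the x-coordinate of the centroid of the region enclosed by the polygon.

286/287

Apply Gauss's area formula. First the cross-terms c_i = x_i·y_{i+1} − x_{i+1}·y_i:
  -73, -84, -50, -12, -68  ⇒  2A = -287, A = -143.5.
Then Σ (x_i + x_{i+1})·c_i = -858, so x̄ = -858 / (6·(-143.5)) = 286/287.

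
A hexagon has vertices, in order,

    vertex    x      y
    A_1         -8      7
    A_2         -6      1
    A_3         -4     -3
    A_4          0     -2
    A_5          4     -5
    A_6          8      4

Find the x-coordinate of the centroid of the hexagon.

-1/27

Apply the shoelace (surveyor's) formula. First the cross-terms c_i = x_i·y_{i+1} − x_{i+1}·y_i:
  34, 22, 8, 8, 56, 88  ⇒  2A = 216, A = 108.
Then Σ (x_i + x_{i+1})·c_i = -24, so x̄ = -24 / (6·108) = -1/27.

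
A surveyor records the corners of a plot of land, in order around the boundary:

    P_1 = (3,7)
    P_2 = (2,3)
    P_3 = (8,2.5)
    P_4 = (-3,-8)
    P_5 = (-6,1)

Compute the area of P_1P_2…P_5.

Σ = (-5) + (-19) + (-56.5) + (-51) + (-45) = -176.5
Area = |Σ|/2 = 88.25.

88.25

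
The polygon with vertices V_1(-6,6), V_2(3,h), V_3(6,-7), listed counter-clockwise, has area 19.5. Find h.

Write out the shoelace sum; only the two edges meeting at V_2 involve h:
2·Area = [((-6)·h − 3·6) + (3·(-7) − 6·h)] + -6
       = -12·h + -45 = 39
⇒ h = -7.

-7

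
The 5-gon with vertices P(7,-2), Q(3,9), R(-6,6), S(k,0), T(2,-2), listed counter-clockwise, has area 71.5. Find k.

1

The doubled signed area Σ (x_i y_{i+1} − x_{i+1} y_i) is linear in k.
With k=0 it equals 151; the coefficient of k is -8 (from the two edges through S).
So -8·k + 151 = 2·71.5 = 143 ⇒ k = 1.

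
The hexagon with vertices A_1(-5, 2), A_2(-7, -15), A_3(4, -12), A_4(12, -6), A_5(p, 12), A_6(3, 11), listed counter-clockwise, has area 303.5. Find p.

5

Write out the shoelace sum; only the two edges meeting at A_5 involve p:
2·Area = [(12·12 − p·(-6)) + (p·11 − 3·12)] + 414
       = 17·p + 522 = 607
⇒ p = 5.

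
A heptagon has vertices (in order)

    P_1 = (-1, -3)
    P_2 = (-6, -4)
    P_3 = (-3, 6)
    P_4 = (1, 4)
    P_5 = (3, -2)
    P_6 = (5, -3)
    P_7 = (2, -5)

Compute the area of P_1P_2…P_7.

61.5

Σ = (-14) + (-48) + (-18) + (-14) + (1) + (-19) + (-11) = -123
Area = |Σ|/2 = 61.5.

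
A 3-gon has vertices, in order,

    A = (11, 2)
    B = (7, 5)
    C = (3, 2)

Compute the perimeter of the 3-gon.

|AB| = √((-4)² + (3)²) = √25 = 5
|BC| = √((-4)² + (-3)²) = √25 = 5
|CA| = √((8)² + (0)²) = √64 = 8
Perimeter = 5 + 5 + 8 = 18.

18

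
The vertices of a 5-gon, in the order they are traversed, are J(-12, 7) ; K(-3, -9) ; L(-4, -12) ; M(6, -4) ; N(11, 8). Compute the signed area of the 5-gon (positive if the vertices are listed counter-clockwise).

Apply Gauss's area formula: 2A = Σ (x_i·y_{i+1} − x_{i+1}·y_i), indices taken mod 5.
Σ = (129) + (0) + (88) + (92) + (173) = 482
Signed area = Σ/2 = 241 (positive ⇒ counter-clockwise traversal).

241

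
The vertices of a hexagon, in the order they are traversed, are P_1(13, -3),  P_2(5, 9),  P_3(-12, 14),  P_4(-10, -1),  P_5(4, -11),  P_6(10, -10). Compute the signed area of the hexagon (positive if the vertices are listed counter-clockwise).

373

Apply the surveyor's formula: 2A = Σ (x_i·y_{i+1} − x_{i+1}·y_i), indices taken mod 6.
Cross-terms: 132, 178, 152, 114, 70, 100  ⇒  Σ = 746
Signed area = Σ/2 = 373 (positive ⇒ counter-clockwise traversal).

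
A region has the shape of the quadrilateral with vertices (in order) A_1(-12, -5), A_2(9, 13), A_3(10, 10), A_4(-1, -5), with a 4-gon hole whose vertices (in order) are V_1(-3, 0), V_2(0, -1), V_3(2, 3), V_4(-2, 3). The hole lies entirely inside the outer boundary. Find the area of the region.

110

Outer boundary:
Σ = (-111) + (-40) + (-40) + (-55) = -246
Area = |Σ|/2 = 123.
Hole:
Apply Gauss's area formula: 2A = Σ (x_i·y_{i+1} − x_{i+1}·y_i), indices taken mod 4.
Σ = (3) + (2) + (12) + (9) = 26
Area = |Σ|/2 = 13.
Net area = 123 − 13 = 110.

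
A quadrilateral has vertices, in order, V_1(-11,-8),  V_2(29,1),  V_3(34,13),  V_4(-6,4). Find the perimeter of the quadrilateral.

108

|V_1V_2| = √((40)² + (9)²) = √1681 = 41
|V_2V_3| = √((5)² + (12)²) = √169 = 13
|V_3V_4| = √((-40)² + (-9)²) = √1681 = 41
|V_4V_1| = √((-5)² + (-12)²) = √169 = 13
Perimeter = 41 + 13 + 41 + 13 = 108.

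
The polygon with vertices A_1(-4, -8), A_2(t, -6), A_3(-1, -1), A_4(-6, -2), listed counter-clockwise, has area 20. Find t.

The doubled signed area Σ (x_i y_{i+1} − x_{i+1} y_i) is linear in t.
With t=0 it equals 54; the coefficient of t is 7 (from the two edges through A_2).
So 7·t + 54 = 2·20 = 40 ⇒ t = -2.

-2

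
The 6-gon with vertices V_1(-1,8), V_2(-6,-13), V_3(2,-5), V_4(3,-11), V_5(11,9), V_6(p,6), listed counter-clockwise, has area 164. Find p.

2

The doubled signed area Σ (x_i y_{i+1} − x_{i+1} y_i) is linear in p.
With p=0 it equals 330; the coefficient of p is -1 (from the two edges through V_6).
So -1·p + 330 = 2·164 = 328 ⇒ p = 2.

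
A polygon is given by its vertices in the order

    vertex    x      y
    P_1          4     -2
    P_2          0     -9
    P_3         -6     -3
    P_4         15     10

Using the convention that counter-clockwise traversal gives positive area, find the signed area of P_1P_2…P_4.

-87.5

Apply the surveyor's formula: 2A = Σ (x_i·y_{i+1} − x_{i+1}·y_i), indices taken mod 4.
Σ = (-36) + (-54) + (-15) + (-70) = -175
Signed area = Σ/2 = -87.5 (negative ⇒ clockwise traversal).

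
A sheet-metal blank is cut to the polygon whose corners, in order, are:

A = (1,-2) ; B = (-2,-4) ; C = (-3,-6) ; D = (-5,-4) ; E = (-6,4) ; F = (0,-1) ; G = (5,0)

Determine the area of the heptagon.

A→B: (1)(-4) − (-2)(-2) = -8
B→C: (-2)(-6) − (-3)(-4) = 0
C→D: (-3)(-4) − (-5)(-6) = -18
D→E: (-5)(4) − (-6)(-4) = -44
E→F: (-6)(-1) − (0)(4) = 6
F→G: (0)(0) − (5)(-1) = 5
G→A: (5)(-2) − (1)(0) = -10
Σ = -69
Area = |Σ|/2 = 34.5.

34.5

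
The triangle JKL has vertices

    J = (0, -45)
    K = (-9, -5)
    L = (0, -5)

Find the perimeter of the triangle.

90

|JK| = √((-9)² + (40)²) = √1681 = 41
|KL| = √((9)² + (0)²) = √81 = 9
|LJ| = √((0)² + (-40)²) = √1600 = 40
Perimeter = 41 + 9 + 40 = 90.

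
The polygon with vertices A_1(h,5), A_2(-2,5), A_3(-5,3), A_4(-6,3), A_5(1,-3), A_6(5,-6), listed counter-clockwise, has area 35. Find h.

The doubled signed area Σ (x_i y_{i+1} − x_{i+1} y_i) is linear in h.
With h=0 it equals 81; the coefficient of h is 11 (from the two edges through A_1).
So 11·h + 81 = 2·35 = 70 ⇒ h = -1.

-1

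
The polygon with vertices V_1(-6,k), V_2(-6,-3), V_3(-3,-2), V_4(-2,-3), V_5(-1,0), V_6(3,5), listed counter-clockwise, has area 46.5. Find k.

Write out the shoelace sum; only the two edges meeting at V_1 involve k:
2·Area = [(3·k − (-6)·5) + ((-6)·(-3) − (-6)·k)] + 0
       = 9·k + 48 = 93
⇒ k = 5.

5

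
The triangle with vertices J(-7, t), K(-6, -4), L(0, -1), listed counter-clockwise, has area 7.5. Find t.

Write out the shoelace sum; only the two edges meeting at J involve t:
2·Area = [(0·t − (-7)·(-1)) + ((-7)·(-4) − (-6)·t)] + 6
       = 6·t + 27 = 15
⇒ t = -2.

-2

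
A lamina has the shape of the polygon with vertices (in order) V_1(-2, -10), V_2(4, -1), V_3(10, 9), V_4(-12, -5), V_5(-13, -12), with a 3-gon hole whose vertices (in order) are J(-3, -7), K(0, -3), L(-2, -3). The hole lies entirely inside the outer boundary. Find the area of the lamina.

161.5

Outer boundary:
Apply Gauss's area formula: 2A = Σ (x_i·y_{i+1} − x_{i+1}·y_i), indices taken mod 5.
Cross-terms: 42, 46, 58, 79, 106  ⇒  Σ = 331
Area = |Σ|/2 = 165.5.
Hole:
Apply Gauss's area formula: 2A = Σ (x_i·y_{i+1} − x_{i+1}·y_i), indices taken mod 3.
J→K: (-3)(-3) − (0)(-7) = 9
K→L: (0)(-3) − (-2)(-3) = -6
L→J: (-2)(-7) − (-3)(-3) = 5
Σ = 8
Area = |Σ|/2 = 4.
Net area = 165.5 − 4 = 161.5.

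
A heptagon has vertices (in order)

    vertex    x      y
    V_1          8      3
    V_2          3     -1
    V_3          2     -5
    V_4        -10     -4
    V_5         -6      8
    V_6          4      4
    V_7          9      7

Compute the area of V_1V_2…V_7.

Σ = (-17) + (-13) + (-58) + (-104) + (-56) + (-8) + (-29) = -285
Area = |Σ|/2 = 142.5.

142.5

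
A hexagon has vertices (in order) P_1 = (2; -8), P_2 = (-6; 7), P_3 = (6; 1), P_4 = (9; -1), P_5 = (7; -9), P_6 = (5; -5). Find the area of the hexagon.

Apply the surveyor's formula: 2A = Σ (x_i·y_{i+1} − x_{i+1}·y_i), indices taken mod 6.
Σ = (-34) + (-48) + (-15) + (-74) + (10) + (-30) = -191
Area = |Σ|/2 = 95.5.

95.5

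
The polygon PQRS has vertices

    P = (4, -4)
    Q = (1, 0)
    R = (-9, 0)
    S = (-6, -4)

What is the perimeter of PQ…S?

|PQ| = √((-3)² + (4)²) = √25 = 5
|QR| = √((-10)² + (0)²) = √100 = 10
|RS| = √((3)² + (-4)²) = √25 = 5
|SP| = √((10)² + (0)²) = √100 = 10
Perimeter = 5 + 10 + 5 + 10 = 30.

30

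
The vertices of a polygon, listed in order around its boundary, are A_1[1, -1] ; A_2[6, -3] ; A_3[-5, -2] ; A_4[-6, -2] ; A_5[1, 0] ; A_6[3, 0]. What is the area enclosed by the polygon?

13.5

Σ = (3) + (-27) + (-2) + (2) + (0) + (-3) = -27
Area = |Σ|/2 = 13.5.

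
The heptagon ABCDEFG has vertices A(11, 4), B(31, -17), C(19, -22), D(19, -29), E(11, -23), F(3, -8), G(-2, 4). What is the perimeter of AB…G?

102

|AB| = √((20)² + (-21)²) = √841 = 29
|BC| = √((-12)² + (-5)²) = √169 = 13
|CD| = √((0)² + (-7)²) = √49 = 7
|DE| = √((-8)² + (6)²) = √100 = 10
|EF| = √((-8)² + (15)²) = √289 = 17
|FG| = √((-5)² + (12)²) = √169 = 13
|GA| = √((13)² + (0)²) = √169 = 13
Perimeter = 29 + 13 + 7 + 10 + 17 + 13 + 13 = 102.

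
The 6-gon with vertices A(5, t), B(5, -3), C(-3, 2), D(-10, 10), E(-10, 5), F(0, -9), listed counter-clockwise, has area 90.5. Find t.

The doubled signed area Σ (x_i y_{i+1} − x_{i+1} y_i) is linear in t.
With t=0 it equals 161; the coefficient of t is -5 (from the two edges through A).
So -5·t + 161 = 2·90.5 = 181 ⇒ t = -4.

-4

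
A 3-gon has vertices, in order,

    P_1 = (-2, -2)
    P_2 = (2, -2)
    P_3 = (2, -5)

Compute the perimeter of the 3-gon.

12

|P_1P_2| = √((4)² + (0)²) = √16 = 4
|P_2P_3| = √((0)² + (-3)²) = √9 = 3
|P_3P_1| = √((-4)² + (3)²) = √25 = 5
Perimeter = 4 + 3 + 5 = 12.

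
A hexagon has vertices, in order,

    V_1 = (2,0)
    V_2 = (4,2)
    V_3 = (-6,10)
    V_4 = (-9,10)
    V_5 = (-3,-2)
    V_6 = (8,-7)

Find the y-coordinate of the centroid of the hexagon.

79/37

Apply the shoelace formula. First the cross-terms c_i = x_i·y_{i+1} − x_{i+1}·y_i:
  4, 52, 30, 48, 37, 14  ⇒  2A = 185, A = 92.5.
Then Σ (y_i + y_{i+1})·c_i = 1185, so ȳ = 1185 / (6·92.5) = 79/37.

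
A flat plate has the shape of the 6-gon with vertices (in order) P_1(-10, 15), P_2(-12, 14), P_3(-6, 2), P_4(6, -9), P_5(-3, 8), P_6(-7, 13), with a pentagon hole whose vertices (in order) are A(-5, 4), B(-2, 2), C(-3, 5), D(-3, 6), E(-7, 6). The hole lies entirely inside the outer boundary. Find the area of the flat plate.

94

Outer boundary:
Σ = (40) + (60) + (42) + (21) + (17) + (25) = 205
Area = |Σ|/2 = 102.5.
Hole:
Apply the shoelace (surveyor's) formula: 2A = Σ (x_i·y_{i+1} − x_{i+1}·y_i), indices taken mod 5.
A→B: (-5)(2) − (-2)(4) = -2
B→C: (-2)(5) − (-3)(2) = -4
C→D: (-3)(6) − (-3)(5) = -3
D→E: (-3)(6) − (-7)(6) = 24
E→A: (-7)(4) − (-5)(6) = 2
Σ = 17
Area = |Σ|/2 = 8.5.
Net area = 102.5 − 8.5 = 94.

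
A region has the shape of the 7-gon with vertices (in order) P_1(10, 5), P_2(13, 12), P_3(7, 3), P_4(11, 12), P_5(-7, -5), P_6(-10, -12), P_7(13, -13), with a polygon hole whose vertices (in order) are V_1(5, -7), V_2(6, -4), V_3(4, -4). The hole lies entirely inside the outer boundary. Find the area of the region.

Outer boundary:
Cross-terms: 55, -45, 51, 29, 34, 286, 195  ⇒  Σ = 605
Area = |Σ|/2 = 302.5.
Hole:
Apply Gauss's area formula: 2A = Σ (x_i·y_{i+1} − x_{i+1}·y_i), indices taken mod 3.
Σ = (22) + (-8) + (-8) = 6
Area = |Σ|/2 = 3.
Net area = 302.5 − 3 = 299.5.

299.5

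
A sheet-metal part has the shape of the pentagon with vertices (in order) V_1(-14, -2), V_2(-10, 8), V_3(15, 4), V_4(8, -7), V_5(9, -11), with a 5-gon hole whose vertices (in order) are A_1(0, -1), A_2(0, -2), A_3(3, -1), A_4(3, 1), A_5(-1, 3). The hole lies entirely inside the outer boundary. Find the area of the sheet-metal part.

Outer boundary:
Apply the shoelace formula: 2A = Σ (x_i·y_{i+1} − x_{i+1}·y_i), indices taken mod 5.
Σ = (-132) + (-160) + (-137) + (-25) + (-172) = -626
Area = |Σ|/2 = 313.
Hole:
A_1→A_2: (0)(-2) − (0)(-1) = 0
A_2→A_3: (0)(-1) − (3)(-2) = 6
A_3→A_4: (3)(1) − (3)(-1) = 6
A_4→A_5: (3)(3) − (-1)(1) = 10
A_5→A_1: (-1)(-1) − (0)(3) = 1
Σ = 23
Area = |Σ|/2 = 11.5.
Net area = 313 − 11.5 = 301.5.

301.5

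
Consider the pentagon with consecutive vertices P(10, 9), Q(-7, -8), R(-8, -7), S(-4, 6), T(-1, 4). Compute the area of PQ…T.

Apply the shoelace (surveyor's) formula: 2A = Σ (x_i·y_{i+1} − x_{i+1}·y_i), indices taken mod 5.
P→Q: (10)(-8) − (-7)(9) = -17
Q→R: (-7)(-7) − (-8)(-8) = -15
R→S: (-8)(6) − (-4)(-7) = -76
S→T: (-4)(4) − (-1)(6) = -10
T→P: (-1)(9) − (10)(4) = -49
Σ = -167
Area = |Σ|/2 = 83.5.

83.5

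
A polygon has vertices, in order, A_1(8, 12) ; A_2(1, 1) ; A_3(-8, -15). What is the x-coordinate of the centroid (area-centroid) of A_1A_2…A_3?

Apply the surveyor's formula. First the cross-terms c_i = x_i·y_{i+1} − x_{i+1}·y_i:
  -4, -7, 24  ⇒  2A = 13, A = 6.5.
Then Σ (x_i + x_{i+1})·c_i = 13, so x̄ = 13 / (6·6.5) = 1/3.

1/3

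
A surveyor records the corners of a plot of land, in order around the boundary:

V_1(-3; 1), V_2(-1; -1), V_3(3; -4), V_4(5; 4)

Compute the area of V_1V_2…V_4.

V_1→V_2: (-3)(-1) − (-1)(1) = 4
V_2→V_3: (-1)(-4) − (3)(-1) = 7
V_3→V_4: (3)(4) − (5)(-4) = 32
V_4→V_1: (5)(1) − (-3)(4) = 17
Σ = 60
Area = |Σ|/2 = 30.

30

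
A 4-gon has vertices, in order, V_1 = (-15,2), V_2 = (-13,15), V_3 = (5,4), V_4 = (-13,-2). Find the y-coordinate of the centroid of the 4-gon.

Apply the shoelace (surveyor's) formula. First the cross-terms c_i = x_i·y_{i+1} − x_{i+1}·y_i:
  -199, -127, 42, -56  ⇒  2A = -340, A = -170.
Then Σ (y_i + y_{i+1})·c_i = -5712, so ȳ = -5712 / (6·(-170)) = 5.6.

5.6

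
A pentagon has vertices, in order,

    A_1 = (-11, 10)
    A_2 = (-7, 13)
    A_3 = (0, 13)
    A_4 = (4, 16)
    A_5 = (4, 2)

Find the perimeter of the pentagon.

48

|A_1A_2| = √((4)² + (3)²) = √25 = 5
|A_2A_3| = √((7)² + (0)²) = √49 = 7
|A_3A_4| = √((4)² + (3)²) = √25 = 5
|A_4A_5| = √((0)² + (-14)²) = √196 = 14
|A_5A_1| = √((-15)² + (8)²) = √289 = 17
Perimeter = 5 + 7 + 5 + 14 + 17 = 48.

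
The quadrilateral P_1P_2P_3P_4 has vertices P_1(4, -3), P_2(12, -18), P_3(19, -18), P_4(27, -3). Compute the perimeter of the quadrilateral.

64

|P_1P_2| = √((8)² + (-15)²) = √289 = 17
|P_2P_3| = √((7)² + (0)²) = √49 = 7
|P_3P_4| = √((8)² + (15)²) = √289 = 17
|P_4P_1| = √((-23)² + (0)²) = √529 = 23
Perimeter = 17 + 7 + 17 + 23 = 64.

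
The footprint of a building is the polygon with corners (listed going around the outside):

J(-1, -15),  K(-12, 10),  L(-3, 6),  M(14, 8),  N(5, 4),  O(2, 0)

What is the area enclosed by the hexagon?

Apply the surveyor's formula: 2A = Σ (x_i·y_{i+1} − x_{i+1}·y_i), indices taken mod 6.
Σ = (-190) + (-42) + (-108) + (16) + (-8) + (-30) = -362
Area = |Σ|/2 = 181.

181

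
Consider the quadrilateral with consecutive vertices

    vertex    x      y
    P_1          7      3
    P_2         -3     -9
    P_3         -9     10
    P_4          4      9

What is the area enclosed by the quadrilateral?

168.5

P_1→P_2: (7)(-9) − (-3)(3) = -54
P_2→P_3: (-3)(10) − (-9)(-9) = -111
P_3→P_4: (-9)(9) − (4)(10) = -121
P_4→P_1: (4)(3) − (7)(9) = -51
Σ = -337
Area = |Σ|/2 = 168.5.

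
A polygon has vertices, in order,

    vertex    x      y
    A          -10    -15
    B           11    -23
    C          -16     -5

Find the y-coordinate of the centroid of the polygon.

-43/3

Apply the shoelace (surveyor's) formula. First the cross-terms c_i = x_i·y_{i+1} − x_{i+1}·y_i:
  395, -423, 190  ⇒  2A = 162, A = 81.
Then Σ (y_i + y_{i+1})·c_i = -6966, so ȳ = -6966 / (6·81) = -43/3.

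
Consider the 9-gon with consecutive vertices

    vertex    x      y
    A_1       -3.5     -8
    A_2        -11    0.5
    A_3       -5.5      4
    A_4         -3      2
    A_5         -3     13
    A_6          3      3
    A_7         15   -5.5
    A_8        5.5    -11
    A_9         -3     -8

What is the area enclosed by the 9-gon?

Σ = (-89.75) + (-41.25) + (1) + (-33) + (-48) + (-61.5) + (-134.75) + (-77) + (-4) = -488.25
Area = |Σ|/2 = 244.125.

244.125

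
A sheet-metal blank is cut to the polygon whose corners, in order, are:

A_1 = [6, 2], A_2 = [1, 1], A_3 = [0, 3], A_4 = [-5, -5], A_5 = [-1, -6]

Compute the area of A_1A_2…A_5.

40.5

Σ = (4) + (3) + (15) + (25) + (34) = 81
Area = |Σ|/2 = 40.5.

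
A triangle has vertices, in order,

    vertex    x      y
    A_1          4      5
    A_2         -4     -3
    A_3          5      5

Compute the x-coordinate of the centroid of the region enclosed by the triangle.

Apply Gauss's area formula. First the cross-terms c_i = x_i·y_{i+1} − x_{i+1}·y_i:
  8, -5, 5  ⇒  2A = 8, A = 4.
Then Σ (x_i + x_{i+1})·c_i = 40, so x̄ = 40 / (6·4) = 5/3.

5/3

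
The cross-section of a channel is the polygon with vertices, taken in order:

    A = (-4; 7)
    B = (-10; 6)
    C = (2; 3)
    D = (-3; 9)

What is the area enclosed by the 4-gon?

A→B: (-4)(6) − (-10)(7) = 46
B→C: (-10)(3) − (2)(6) = -42
C→D: (2)(9) − (-3)(3) = 27
D→A: (-3)(7) − (-4)(9) = 15
Σ = 46
Area = |Σ|/2 = 23.

23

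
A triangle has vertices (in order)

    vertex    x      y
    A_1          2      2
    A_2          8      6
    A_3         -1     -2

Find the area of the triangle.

6

A_1→A_2: (2)(6) − (8)(2) = -4
A_2→A_3: (8)(-2) − (-1)(6) = -10
A_3→A_1: (-1)(2) − (2)(-2) = 2
Σ = -12
Area = |Σ|/2 = 6.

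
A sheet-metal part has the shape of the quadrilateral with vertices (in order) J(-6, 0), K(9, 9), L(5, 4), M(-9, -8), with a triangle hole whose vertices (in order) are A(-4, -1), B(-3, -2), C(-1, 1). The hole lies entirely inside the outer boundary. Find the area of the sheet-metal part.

Outer boundary:
Apply the shoelace (surveyor's) formula: 2A = Σ (x_i·y_{i+1} − x_{i+1}·y_i), indices taken mod 4.
J→K: (-6)(9) − (9)(0) = -54
K→L: (9)(4) − (5)(9) = -9
L→M: (5)(-8) − (-9)(4) = -4
M→J: (-9)(0) − (-6)(-8) = -48
Σ = -115
Area = |Σ|/2 = 57.5.
Hole:
Apply the surveyor's formula: 2A = Σ (x_i·y_{i+1} − x_{i+1}·y_i), indices taken mod 3.
Σ = (5) + (-5) + (5) = 5
Area = |Σ|/2 = 2.5.
Net area = 57.5 − 2.5 = 55.

55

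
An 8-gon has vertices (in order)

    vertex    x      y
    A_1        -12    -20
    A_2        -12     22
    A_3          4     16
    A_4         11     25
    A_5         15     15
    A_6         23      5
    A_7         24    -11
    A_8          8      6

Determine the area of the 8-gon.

Apply Gauss's area formula: 2A = Σ (x_i·y_{i+1} − x_{i+1}·y_i), indices taken mod 8.
Cross-terms: -504, -280, -76, -210, -270, -373, 232, -88  ⇒  Σ = -1569
Area = |Σ|/2 = 784.5.

784.5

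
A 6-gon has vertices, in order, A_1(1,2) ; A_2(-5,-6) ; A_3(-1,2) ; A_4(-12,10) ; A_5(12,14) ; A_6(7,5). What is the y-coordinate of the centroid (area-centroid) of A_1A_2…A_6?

Apply Gauss's area formula. First the cross-terms c_i = x_i·y_{i+1} − x_{i+1}·y_i:
  4, -16, 14, -288, -38, 9  ⇒  2A = -315, A = -157.5.
Then Σ (y_i + y_{i+1})·c_i = -7355, so ȳ = -7355 / (6·(-157.5)) = 1471/189.

1471/189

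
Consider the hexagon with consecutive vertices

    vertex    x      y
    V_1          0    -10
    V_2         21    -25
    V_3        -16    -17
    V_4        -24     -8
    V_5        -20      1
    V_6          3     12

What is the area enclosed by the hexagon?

642

Apply the surveyor's formula: 2A = Σ (x_i·y_{i+1} − x_{i+1}·y_i), indices taken mod 6.
Cross-terms: 210, -757, -280, -184, -243, -30  ⇒  Σ = -1284
Area = |Σ|/2 = 642.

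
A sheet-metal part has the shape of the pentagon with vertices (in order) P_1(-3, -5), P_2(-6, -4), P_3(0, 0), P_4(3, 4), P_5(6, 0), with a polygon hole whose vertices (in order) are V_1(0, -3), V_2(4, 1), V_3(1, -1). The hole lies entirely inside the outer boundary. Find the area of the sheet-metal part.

34

Outer boundary:
Apply the shoelace (surveyor's) formula: 2A = Σ (x_i·y_{i+1} − x_{i+1}·y_i), indices taken mod 5.
Σ = (-18) + (0) + (0) + (-24) + (-30) = -72
Area = |Σ|/2 = 36.
Hole:
Σ = (12) + (-5) + (-3) = 4
Area = |Σ|/2 = 2.
Net area = 36 − 2 = 34.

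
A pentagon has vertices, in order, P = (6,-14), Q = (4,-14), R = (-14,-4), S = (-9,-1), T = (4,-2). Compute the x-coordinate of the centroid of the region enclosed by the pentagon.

Apply the shoelace (surveyor's) formula. First the cross-terms c_i = x_i·y_{i+1} − x_{i+1}·y_i:
  -28, -212, -22, 22, -44  ⇒  2A = -284, A = -142.
Then Σ (x_i + x_{i+1})·c_i = 1796, so x̄ = 1796 / (6·(-142)) = -449/213.

-449/213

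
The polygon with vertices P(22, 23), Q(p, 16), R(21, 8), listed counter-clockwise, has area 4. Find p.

21

Write out the shoelace sum; only the two edges meeting at Q involve p:
2·Area = [(22·16 − p·23) + (p·8 − 21·16)] + 307
       = -15·p + 323 = 8
⇒ p = 21.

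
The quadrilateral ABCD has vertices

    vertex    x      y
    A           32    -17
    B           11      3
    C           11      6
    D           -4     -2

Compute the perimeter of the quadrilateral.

88

|AB| = √((-21)² + (20)²) = √841 = 29
|BC| = √((0)² + (3)²) = √9 = 3
|CD| = √((-15)² + (-8)²) = √289 = 17
|DA| = √((36)² + (-15)²) = √1521 = 39
Perimeter = 29 + 3 + 17 + 39 = 88.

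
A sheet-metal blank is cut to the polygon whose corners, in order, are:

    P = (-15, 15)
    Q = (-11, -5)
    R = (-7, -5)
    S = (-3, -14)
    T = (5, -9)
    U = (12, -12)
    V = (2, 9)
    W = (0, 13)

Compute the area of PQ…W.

Apply the shoelace formula: 2A = Σ (x_i·y_{i+1} − x_{i+1}·y_i), indices taken mod 8.
Cross-terms: 240, 20, 83, 97, 48, 132, 26, 195  ⇒  Σ = 841
Area = |Σ|/2 = 420.5.

420.5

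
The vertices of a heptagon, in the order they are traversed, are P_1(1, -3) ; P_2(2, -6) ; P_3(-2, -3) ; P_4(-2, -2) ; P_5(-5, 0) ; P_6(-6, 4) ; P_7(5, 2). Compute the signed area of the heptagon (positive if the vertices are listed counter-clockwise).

-49.5

Cross-terms: 0, -18, -2, -10, -20, -32, -17  ⇒  Σ = -99
Signed area = Σ/2 = -49.5 (negative ⇒ clockwise traversal).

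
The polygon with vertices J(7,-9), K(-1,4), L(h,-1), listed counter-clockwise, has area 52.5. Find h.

-6

Write out the shoelace sum; only the two edges meeting at L involve h:
2·Area = [((-1)·(-1) − h·4) + (h·(-9) − 7·(-1))] + 19
       = -13·h + 27 = 105
⇒ h = -6.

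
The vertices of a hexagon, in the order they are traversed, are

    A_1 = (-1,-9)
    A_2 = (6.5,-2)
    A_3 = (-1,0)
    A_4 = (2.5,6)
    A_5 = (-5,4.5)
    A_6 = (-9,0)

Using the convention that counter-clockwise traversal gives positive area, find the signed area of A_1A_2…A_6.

Σ = (60.5) + (-2) + (-6) + (41.25) + (40.5) + (81) = 215.25
Signed area = Σ/2 = 107.625 (positive ⇒ counter-clockwise traversal).

107.625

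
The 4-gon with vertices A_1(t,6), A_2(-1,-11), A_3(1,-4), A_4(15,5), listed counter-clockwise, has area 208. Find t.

-15

The doubled signed area Σ (x_i y_{i+1} − x_{i+1} y_i) is linear in t.
With t=0 it equals 176; the coefficient of t is -16 (from the two edges through A_1).
So -16·t + 176 = 2·208 = 416 ⇒ t = -15.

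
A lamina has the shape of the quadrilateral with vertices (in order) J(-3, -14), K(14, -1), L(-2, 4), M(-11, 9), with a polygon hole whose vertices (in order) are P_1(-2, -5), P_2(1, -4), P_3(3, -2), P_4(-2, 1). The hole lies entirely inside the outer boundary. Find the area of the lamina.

Outer boundary:
Cross-terms: 199, 54, 26, 181  ⇒  Σ = 460
Area = |Σ|/2 = 230.
Hole:
Cross-terms: 13, 10, -1, 12  ⇒  Σ = 34
Area = |Σ|/2 = 17.
Net area = 230 − 17 = 213.

213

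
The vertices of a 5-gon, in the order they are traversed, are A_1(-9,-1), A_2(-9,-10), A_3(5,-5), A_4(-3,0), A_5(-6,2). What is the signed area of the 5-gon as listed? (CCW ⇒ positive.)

Apply the shoelace formula: 2A = Σ (x_i·y_{i+1} − x_{i+1}·y_i), indices taken mod 5.
A_1→A_2: (-9)(-10) − (-9)(-1) = 81
A_2→A_3: (-9)(-5) − (5)(-10) = 95
A_3→A_4: (5)(0) − (-3)(-5) = -15
A_4→A_5: (-3)(2) − (-6)(0) = -6
A_5→A_1: (-6)(-1) − (-9)(2) = 24
Σ = 179
Signed area = Σ/2 = 89.5 (positive ⇒ counter-clockwise traversal).

89.5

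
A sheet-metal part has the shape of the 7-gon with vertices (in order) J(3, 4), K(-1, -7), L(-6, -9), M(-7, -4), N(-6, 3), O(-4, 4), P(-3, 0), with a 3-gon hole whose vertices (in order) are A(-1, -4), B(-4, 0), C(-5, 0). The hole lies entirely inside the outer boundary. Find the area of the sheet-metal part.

Outer boundary:
Apply the shoelace formula: 2A = Σ (x_i·y_{i+1} − x_{i+1}·y_i), indices taken mod 7.
J→K: (3)(-7) − (-1)(4) = -17
K→L: (-1)(-9) − (-6)(-7) = -33
L→M: (-6)(-4) − (-7)(-9) = -39
M→N: (-7)(3) − (-6)(-4) = -45
N→O: (-6)(4) − (-4)(3) = -12
O→P: (-4)(0) − (-3)(4) = 12
P→J: (-3)(4) − (3)(0) = -12
Σ = -146
Area = |Σ|/2 = 73.
Hole:
Apply Gauss's area formula: 2A = Σ (x_i·y_{i+1} − x_{i+1}·y_i), indices taken mod 3.
Σ = (-16) + (0) + (20) = 4
Area = |Σ|/2 = 2.
Net area = 73 − 2 = 71.

71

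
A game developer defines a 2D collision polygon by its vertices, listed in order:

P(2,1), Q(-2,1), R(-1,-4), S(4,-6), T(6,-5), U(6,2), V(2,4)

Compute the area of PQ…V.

Apply Gauss's area formula: 2A = Σ (x_i·y_{i+1} − x_{i+1}·y_i), indices taken mod 7.
Σ = (4) + (9) + (22) + (16) + (42) + (20) + (-6) = 107
Area = |Σ|/2 = 53.5.

53.5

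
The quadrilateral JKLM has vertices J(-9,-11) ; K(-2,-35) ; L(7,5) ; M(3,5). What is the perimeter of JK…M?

|JK| = √((7)² + (-24)²) = √625 = 25
|KL| = √((9)² + (40)²) = √1681 = 41
|LM| = √((-4)² + (0)²) = √16 = 4
|MJ| = √((-12)² + (-16)²) = √400 = 20
Perimeter = 25 + 41 + 4 + 20 = 90.

90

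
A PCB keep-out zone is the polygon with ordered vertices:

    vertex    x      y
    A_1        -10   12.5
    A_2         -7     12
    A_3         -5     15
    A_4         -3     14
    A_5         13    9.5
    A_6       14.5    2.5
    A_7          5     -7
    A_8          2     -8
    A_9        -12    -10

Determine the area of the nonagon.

462.125

Cross-terms: -32.5, -45, -25, -210.5, -105.25, -114, -26, -116, -250  ⇒  Σ = -924.25
Area = |Σ|/2 = 462.125.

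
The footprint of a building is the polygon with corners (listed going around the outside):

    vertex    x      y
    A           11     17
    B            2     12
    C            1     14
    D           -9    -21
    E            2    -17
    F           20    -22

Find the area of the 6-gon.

Apply Gauss's area formula: 2A = Σ (x_i·y_{i+1} − x_{i+1}·y_i), indices taken mod 6.
Σ = (98) + (16) + (105) + (195) + (296) + (582) = 1292
Area = |Σ|/2 = 646.

646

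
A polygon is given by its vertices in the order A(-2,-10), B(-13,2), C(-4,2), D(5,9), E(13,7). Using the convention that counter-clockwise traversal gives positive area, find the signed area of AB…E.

-198

Σ = (-134) + (-18) + (-46) + (-82) + (-116) = -396
Signed area = Σ/2 = -198 (negative ⇒ clockwise traversal).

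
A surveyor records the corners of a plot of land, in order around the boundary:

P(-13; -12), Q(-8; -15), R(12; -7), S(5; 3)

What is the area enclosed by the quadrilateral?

Apply the shoelace (surveyor's) formula: 2A = Σ (x_i·y_{i+1} − x_{i+1}·y_i), indices taken mod 4.
Cross-terms: 99, 236, 71, -21  ⇒  Σ = 385
Area = |Σ|/2 = 192.5.

192.5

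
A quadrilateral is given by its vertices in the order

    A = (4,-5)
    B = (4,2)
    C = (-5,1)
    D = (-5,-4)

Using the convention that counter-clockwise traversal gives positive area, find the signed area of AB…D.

54

Cross-terms: 28, 14, 25, 41  ⇒  Σ = 108
Signed area = Σ/2 = 54 (positive ⇒ counter-clockwise traversal).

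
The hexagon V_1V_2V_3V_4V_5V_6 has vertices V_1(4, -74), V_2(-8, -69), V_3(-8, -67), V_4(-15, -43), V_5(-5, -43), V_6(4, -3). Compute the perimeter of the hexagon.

|V_1V_2| = √((-12)² + (5)²) = √169 = 13
|V_2V_3| = √((0)² + (2)²) = √4 = 2
|V_3V_4| = √((-7)² + (24)²) = √625 = 25
|V_4V_5| = √((10)² + (0)²) = √100 = 10
|V_5V_6| = √((9)² + (40)²) = √1681 = 41
|V_6V_1| = √((0)² + (-71)²) = √5041 = 71
Perimeter = 13 + 2 + 25 + 10 + 41 + 71 = 162.

162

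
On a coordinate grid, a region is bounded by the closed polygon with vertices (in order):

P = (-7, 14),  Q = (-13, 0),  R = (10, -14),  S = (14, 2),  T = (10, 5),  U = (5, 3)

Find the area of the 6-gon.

Apply the shoelace formula: 2A = Σ (x_i·y_{i+1} − x_{i+1}·y_i), indices taken mod 6.
Σ = (182) + (182) + (216) + (50) + (5) + (91) = 726
Area = |Σ|/2 = 363.

363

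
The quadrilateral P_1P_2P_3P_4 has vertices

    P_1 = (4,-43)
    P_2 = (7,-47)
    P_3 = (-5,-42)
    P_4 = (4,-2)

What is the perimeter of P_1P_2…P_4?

|P_1P_2| = √((3)² + (-4)²) = √25 = 5
|P_2P_3| = √((-12)² + (5)²) = √169 = 13
|P_3P_4| = √((9)² + (40)²) = √1681 = 41
|P_4P_1| = √((0)² + (-41)²) = √1681 = 41
Perimeter = 5 + 13 + 41 + 41 = 100.

100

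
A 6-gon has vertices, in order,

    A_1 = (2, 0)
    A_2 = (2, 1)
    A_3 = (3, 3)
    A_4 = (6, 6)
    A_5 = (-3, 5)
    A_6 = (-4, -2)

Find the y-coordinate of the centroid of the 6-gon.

204/83

Apply the shoelace formula. First the cross-terms c_i = x_i·y_{i+1} − x_{i+1}·y_i:
  2, 3, 0, 48, 26, 4  ⇒  2A = 83, A = 41.5.
Then Σ (y_i + y_{i+1})·c_i = 612, so ȳ = 612 / (6·41.5) = 204/83.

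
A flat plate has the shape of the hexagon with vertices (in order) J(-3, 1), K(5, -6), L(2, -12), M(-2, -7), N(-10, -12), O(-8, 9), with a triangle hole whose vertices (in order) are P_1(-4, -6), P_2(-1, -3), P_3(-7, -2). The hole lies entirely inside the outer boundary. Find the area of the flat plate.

Outer boundary:
Apply the shoelace (surveyor's) formula: 2A = Σ (x_i·y_{i+1} − x_{i+1}·y_i), indices taken mod 6.
Σ = (13) + (-48) + (-38) + (-46) + (-186) + (19) = -286
Area = |Σ|/2 = 143.
Hole:
Cross-terms: 6, -19, 34  ⇒  Σ = 21
Area = |Σ|/2 = 10.5.
Net area = 143 − 10.5 = 132.5.

132.5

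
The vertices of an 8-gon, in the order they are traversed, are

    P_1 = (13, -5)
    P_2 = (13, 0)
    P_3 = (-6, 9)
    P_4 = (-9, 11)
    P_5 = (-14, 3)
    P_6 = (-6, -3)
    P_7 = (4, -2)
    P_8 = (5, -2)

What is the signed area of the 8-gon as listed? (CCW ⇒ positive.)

Apply the shoelace formula: 2A = Σ (x_i·y_{i+1} − x_{i+1}·y_i), indices taken mod 8.
P_1→P_2: (13)(0) − (13)(-5) = 65
P_2→P_3: (13)(9) − (-6)(0) = 117
P_3→P_4: (-6)(11) − (-9)(9) = 15
P_4→P_5: (-9)(3) − (-14)(11) = 127
P_5→P_6: (-14)(-3) − (-6)(3) = 60
P_6→P_7: (-6)(-2) − (4)(-3) = 24
P_7→P_8: (4)(-2) − (5)(-2) = 2
P_8→P_1: (5)(-5) − (13)(-2) = 1
Σ = 411
Signed area = Σ/2 = 205.5 (positive ⇒ counter-clockwise traversal).

205.5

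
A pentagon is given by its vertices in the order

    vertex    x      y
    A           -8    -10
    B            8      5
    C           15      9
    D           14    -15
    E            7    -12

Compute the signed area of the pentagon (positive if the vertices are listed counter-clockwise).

Apply the surveyor's formula: 2A = Σ (x_i·y_{i+1} − x_{i+1}·y_i), indices taken mod 5.
A→B: (-8)(5) − (8)(-10) = 40
B→C: (8)(9) − (15)(5) = -3
C→D: (15)(-15) − (14)(9) = -351
D→E: (14)(-12) − (7)(-15) = -63
E→A: (7)(-10) − (-8)(-12) = -166
Σ = -543
Signed area = Σ/2 = -271.5 (negative ⇒ clockwise traversal).

-271.5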